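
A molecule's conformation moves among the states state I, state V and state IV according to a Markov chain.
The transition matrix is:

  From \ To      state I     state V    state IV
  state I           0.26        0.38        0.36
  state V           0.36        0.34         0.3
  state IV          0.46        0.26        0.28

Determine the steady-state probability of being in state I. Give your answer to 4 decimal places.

Let the stationary distribution be π with π = πP and π_1 + π_2 + π_3 = 1.
π_1 = 0.26·π_1 + 0.36·π_2 + 0.46·π_3
π_2 = 0.38·π_1 + 0.34·π_2 + 0.26·π_3
Solving with the normalization constraint gives π = (0.3559, 0.3290, 0.3151).
So the stationary probability of state I is 0.3559.

0.3559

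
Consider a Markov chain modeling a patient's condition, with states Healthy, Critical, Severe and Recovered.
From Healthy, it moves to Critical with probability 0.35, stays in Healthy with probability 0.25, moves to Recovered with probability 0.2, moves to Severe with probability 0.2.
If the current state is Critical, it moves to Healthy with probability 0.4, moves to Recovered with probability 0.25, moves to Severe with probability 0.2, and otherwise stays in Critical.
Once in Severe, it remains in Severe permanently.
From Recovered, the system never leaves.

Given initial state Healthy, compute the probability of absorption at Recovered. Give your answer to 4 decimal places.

0.5176

Let h(s) be the probability of absorption at Recovered starting from transient state s. Then h(Recovered) = 1 and h(Severe) = 0. By first-step analysis:
h(Healthy) = 0.25·h(Healthy) + 0.35·h(Critical) + 0.2·0 + 0.2·1
h(Critical) = 0.4·h(Healthy) + 0.15·h(Critical) + 0.2·0 + 0.25·1
Solving: h(Healthy) = 0.5176, h(Critical) = 0.5377.
Starting from Healthy, the probability is 0.5176.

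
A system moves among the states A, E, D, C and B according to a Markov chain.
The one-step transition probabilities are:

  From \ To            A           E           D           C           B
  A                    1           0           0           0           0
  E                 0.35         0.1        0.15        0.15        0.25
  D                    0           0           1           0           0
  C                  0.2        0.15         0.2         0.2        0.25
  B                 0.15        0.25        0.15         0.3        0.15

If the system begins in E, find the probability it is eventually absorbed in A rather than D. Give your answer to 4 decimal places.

Let h(s) be the probability of absorption at A starting from transient state s. Then h(A) = 1 and h(D) = 0. By first-step analysis:
h(E) = 0.35·1 + 0.1·h(E) + 0.15·0 + 0.15·h(C) + 0.25·h(B)
h(C) = 0.2·1 + 0.15·h(E) + 0.2·0 + 0.2·h(C) + 0.25·h(B)
h(B) = 0.15·1 + 0.25·h(E) + 0.15·0 + 0.3·h(C) + 0.15·h(B)
Solving: h(E) = 0.6330, h(C) = 0.5418, h(B) = 0.5539.
Starting from E, the probability is 0.6330.

0.6330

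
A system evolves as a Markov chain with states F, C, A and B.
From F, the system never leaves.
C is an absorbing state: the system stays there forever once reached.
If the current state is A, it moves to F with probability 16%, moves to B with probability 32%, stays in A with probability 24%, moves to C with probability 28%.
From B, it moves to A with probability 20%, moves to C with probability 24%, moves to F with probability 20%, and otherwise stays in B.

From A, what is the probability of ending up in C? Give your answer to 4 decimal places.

0.6061

Let h(s) be the probability of absorption at C starting from transient state s. Then h(C) = 1 and h(F) = 0. By first-step analysis:
h(A) = 0.16·0 + 0.28·1 + 0.24·h(A) + 0.32·h(B)
h(B) = 0.2·0 + 0.24·1 + 0.2·h(A) + 0.36·h(B)
Solving: h(A) = 0.6061, h(B) = 0.5644.
Starting from A, the probability is 0.6061.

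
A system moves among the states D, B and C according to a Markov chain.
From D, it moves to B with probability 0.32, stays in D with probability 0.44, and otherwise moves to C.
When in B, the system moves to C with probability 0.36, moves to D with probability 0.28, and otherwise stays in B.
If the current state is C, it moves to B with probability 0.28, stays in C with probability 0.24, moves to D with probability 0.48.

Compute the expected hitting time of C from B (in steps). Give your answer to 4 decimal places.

3.1250

Let t(s) be the expected number of steps to first reach C from state s, with t(C) = 0. Conditioning on the first step:
t(D) = 1 + 0.44·t(D) + 0.32·t(B)
t(B) = 1 + 0.28·t(D) + 0.36·t(B)
Solving: t(D) = 3.5714, t(B) = 3.1250.
Expected steps from B to C: 3.1250.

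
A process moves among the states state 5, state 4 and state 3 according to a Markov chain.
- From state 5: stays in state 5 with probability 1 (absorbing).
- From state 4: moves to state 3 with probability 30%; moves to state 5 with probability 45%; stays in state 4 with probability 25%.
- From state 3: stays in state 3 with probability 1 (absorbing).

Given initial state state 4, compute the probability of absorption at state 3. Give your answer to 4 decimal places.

0.4000

Let h(s) be the probability of absorption at state 3 starting from transient state s. Then h(state 3) = 1 and h(state 5) = 0. By first-step analysis:
h(state 4) = 0.45·0 + 0.25·h(state 4) + 0.3·1
Solving: h(state 4) = 0.4000.
Starting from state 4, the probability is 0.4000.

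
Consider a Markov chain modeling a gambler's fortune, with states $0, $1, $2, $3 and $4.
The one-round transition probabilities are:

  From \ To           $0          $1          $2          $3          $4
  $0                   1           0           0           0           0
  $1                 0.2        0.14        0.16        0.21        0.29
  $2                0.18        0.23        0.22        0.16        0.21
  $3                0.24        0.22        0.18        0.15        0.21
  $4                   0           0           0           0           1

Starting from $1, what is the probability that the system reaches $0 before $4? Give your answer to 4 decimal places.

0.4390

Let h(s) be the probability of absorption at $0 starting from transient state s. Then h($0) = 1 and h($4) = 0. By first-step analysis:
h($1) = 0.2·1 + 0.14·h($1) + 0.16·h($2) + 0.21·h($3) + 0.29·0
h($2) = 0.18·1 + 0.23·h($1) + 0.22·h($2) + 0.16·h($3) + 0.21·0
h($3) = 0.24·1 + 0.22·h($1) + 0.18·h($2) + 0.15·h($3) + 0.21·0
Solving: h($1) = 0.4390, h($2) = 0.4615, h($3) = 0.4937.
Starting from $1, the probability is 0.4390.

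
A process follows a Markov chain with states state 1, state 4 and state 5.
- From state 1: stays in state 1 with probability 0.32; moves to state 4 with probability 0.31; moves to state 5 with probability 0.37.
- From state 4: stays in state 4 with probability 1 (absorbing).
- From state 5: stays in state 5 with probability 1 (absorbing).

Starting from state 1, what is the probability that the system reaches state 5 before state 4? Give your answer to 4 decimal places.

0.5441

Let h(s) be the probability of absorption at state 5 starting from transient state s. Then h(state 5) = 1 and h(state 4) = 0. By first-step analysis:
h(state 1) = 0.32·h(state 1) + 0.31·0 + 0.37·1
Solving: h(state 1) = 0.5441.
Starting from state 1, the probability is 0.5441.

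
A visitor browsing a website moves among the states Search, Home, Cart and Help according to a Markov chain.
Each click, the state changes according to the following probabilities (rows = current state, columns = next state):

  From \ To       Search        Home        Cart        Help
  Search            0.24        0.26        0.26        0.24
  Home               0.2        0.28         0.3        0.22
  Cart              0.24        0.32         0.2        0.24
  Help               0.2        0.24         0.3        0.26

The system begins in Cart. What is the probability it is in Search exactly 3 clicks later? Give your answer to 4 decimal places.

0.2195

Propagate the distribution vector 3 clicks from Cart.
After 0 clicks: (0.0000, 0.0000, 1.0000, 0.0000)
After 1 click: (0.2400, 0.3200, 0.2000, 0.2400)
After 2 clicks: (0.2176, 0.2736, 0.2704, 0.2384)
After 3 clicks: (0.2195, 0.2769, 0.2643, 0.2393)
P(in Search after 3 clicks) = 0.2195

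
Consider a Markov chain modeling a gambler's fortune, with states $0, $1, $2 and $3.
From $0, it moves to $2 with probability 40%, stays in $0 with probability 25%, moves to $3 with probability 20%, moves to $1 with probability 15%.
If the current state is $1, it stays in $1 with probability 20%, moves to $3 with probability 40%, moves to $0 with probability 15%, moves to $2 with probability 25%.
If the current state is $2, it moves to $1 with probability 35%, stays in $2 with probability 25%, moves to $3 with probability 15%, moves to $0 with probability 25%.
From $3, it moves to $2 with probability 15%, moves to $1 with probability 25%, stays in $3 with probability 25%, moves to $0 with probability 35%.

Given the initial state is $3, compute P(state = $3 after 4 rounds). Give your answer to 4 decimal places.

0.2474

Propagate the distribution vector 4 rounds from $3.
After 0 rounds: (0.0000, 0.0000, 0.0000, 1.0000)
After 1 round: (0.3500, 0.2500, 0.1500, 0.2500)
After 2 rounds: (0.2500, 0.2175, 0.2775, 0.2550)
After 3 rounds: (0.2538, 0.2419, 0.2620, 0.2424)
After 4 rounds: (0.2501, 0.2387, 0.2638, 0.2474)
P(in $3 after 4 rounds) = 0.2474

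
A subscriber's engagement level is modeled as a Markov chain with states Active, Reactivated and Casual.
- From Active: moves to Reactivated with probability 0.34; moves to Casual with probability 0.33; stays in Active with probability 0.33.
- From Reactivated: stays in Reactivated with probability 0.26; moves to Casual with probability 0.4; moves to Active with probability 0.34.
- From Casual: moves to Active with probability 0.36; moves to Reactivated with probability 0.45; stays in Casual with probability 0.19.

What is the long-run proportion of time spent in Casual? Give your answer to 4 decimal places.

Let the stationary distribution be π with π = πP and π_1 + π_2 + π_3 = 1.
π_1 = 0.33·π_1 + 0.34·π_2 + 0.36·π_3
π_2 = 0.34·π_1 + 0.26·π_2 + 0.45·π_3
Solving with the normalization constraint gives π = (0.3428, 0.3465, 0.3107).
So the stationary probability of Casual is 0.3107.

0.3107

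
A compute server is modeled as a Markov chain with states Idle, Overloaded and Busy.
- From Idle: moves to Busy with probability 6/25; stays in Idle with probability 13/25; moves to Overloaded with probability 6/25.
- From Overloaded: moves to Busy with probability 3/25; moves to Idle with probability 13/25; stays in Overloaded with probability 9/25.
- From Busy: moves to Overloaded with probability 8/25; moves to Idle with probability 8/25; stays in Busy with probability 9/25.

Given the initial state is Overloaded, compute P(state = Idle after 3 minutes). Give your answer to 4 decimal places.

0.4778

Propagate the distribution vector 3 minutes from Overloaded.
After 0 minutes: (0.0000, 1.0000, 0.0000)
After 1 minute: (0.5200, 0.3600, 0.1200)
After 2 minutes: (0.4960, 0.2928, 0.2112)
After 3 minutes: (0.4778, 0.2920, 0.2302)
P(in Idle after 3 minutes) = 0.4778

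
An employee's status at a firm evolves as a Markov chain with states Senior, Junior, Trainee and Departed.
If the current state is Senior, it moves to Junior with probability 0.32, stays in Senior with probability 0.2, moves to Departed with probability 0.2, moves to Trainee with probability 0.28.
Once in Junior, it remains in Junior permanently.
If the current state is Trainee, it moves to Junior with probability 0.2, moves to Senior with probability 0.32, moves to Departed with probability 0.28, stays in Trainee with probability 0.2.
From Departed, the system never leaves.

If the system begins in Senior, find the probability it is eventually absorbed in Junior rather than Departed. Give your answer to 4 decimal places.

Let h(s) be the probability of absorption at Junior starting from transient state s. Then h(Junior) = 1 and h(Departed) = 0. By first-step analysis:
h(Senior) = 0.2·h(Senior) + 0.32·1 + 0.28·h(Trainee) + 0.2·0
h(Trainee) = 0.32·h(Senior) + 0.2·1 + 0.2·h(Trainee) + 0.28·0
Solving: h(Senior) = 0.5669, h(Trainee) = 0.4767.
Starting from Senior, the probability is 0.5669.

0.5669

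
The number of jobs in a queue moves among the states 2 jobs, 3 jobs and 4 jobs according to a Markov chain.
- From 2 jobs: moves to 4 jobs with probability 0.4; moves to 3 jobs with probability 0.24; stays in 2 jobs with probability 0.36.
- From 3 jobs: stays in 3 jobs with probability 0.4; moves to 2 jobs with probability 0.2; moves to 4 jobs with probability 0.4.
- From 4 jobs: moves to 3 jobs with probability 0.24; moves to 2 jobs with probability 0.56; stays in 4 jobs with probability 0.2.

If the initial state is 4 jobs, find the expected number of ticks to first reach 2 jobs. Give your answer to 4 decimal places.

2.1875

Let t(s) be the expected number of ticks to first reach 2 jobs from state s, with t(2 jobs) = 0. Conditioning on the first tick:
t(3 jobs) = 1 + 0.4·t(3 jobs) + 0.4·t(4 jobs)
t(4 jobs) = 1 + 0.24·t(3 jobs) + 0.2·t(4 jobs)
Solving: t(3 jobs) = 3.1250, t(4 jobs) = 2.1875.
Expected ticks from 4 jobs to 2 jobs: 2.1875.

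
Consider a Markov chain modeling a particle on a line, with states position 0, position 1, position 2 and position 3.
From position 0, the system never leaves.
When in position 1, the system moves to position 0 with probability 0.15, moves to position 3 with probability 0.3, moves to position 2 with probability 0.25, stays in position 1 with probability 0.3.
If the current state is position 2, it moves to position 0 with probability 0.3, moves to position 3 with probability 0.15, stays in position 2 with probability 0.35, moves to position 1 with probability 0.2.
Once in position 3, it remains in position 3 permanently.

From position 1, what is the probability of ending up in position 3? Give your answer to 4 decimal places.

Let h(s) be the probability of absorption at position 3 starting from transient state s. Then h(position 3) = 1 and h(position 0) = 0. By first-step analysis:
h(position 1) = 0.15·0 + 0.3·h(position 1) + 0.25·h(position 2) + 0.3·1
h(position 2) = 0.3·0 + 0.2·h(position 1) + 0.35·h(position 2) + 0.15·1
Solving: h(position 1) = 0.5741, h(position 2) = 0.4074.
Starting from position 1, the probability is 0.5741.

0.5741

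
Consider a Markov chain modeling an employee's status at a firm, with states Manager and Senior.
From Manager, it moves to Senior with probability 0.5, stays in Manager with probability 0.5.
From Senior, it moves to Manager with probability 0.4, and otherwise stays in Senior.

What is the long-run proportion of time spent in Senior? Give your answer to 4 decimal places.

0.5556

Let the stationary distribution be π with π = πP and π_1 + π_2 = 1.
π_1 = 0.5·π_1 + 0.4·π_2
Solving with the normalization constraint gives π = (0.4444, 0.5556).
So the stationary probability of Senior is 0.5556.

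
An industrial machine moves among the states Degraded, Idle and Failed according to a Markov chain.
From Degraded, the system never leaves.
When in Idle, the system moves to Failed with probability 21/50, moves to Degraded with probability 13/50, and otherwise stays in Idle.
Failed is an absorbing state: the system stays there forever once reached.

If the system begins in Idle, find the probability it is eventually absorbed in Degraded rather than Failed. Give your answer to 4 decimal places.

Let h(s) be the probability of absorption at Degraded starting from transient state s. Then h(Degraded) = 1 and h(Failed) = 0. By first-step analysis:
h(Idle) = 0.26·1 + 0.32·h(Idle) + 0.42·0
Solving: h(Idle) = 0.3824.
Starting from Idle, the probability is 0.3824.

0.3824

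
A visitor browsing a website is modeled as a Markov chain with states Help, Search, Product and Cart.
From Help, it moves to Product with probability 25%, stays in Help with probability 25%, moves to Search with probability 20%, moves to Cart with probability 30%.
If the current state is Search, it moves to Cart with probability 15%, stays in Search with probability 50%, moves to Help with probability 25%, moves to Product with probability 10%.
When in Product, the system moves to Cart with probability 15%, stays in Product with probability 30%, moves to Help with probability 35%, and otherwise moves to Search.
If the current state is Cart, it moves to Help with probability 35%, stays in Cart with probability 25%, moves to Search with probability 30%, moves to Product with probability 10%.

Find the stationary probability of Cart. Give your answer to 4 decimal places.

Let the stationary distribution be π with π = πP and π_1 + π_2 + π_3 + π_4 = 1.
π_1 = 0.25·π_1 + 0.25·π_2 + 0.35·π_3 + 0.35·π_4
π_2 = 0.2·π_1 + 0.5·π_2 + 0.2·π_3 + 0.3·π_4
π_3 = 0.25·π_1 + 0.1·π_2 + 0.3·π_3 + 0.1·π_4
Solving with the normalization constraint gives π = (0.2894, 0.3164, 0.1793, 0.2149).
So the stationary probability of Cart is 0.2149.

0.2149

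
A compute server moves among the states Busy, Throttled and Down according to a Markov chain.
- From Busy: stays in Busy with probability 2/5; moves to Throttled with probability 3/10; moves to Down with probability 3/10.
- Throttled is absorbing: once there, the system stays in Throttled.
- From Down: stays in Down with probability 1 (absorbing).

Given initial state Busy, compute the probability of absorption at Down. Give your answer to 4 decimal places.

Let h(s) be the probability of absorption at Down starting from transient state s. Then h(Down) = 1 and h(Throttled) = 0. By first-step analysis:
h(Busy) = 0.4·h(Busy) + 0.3·0 + 0.3·1
Solving: h(Busy) = 0.5000.
Starting from Busy, the probability is 0.5000.

0.5000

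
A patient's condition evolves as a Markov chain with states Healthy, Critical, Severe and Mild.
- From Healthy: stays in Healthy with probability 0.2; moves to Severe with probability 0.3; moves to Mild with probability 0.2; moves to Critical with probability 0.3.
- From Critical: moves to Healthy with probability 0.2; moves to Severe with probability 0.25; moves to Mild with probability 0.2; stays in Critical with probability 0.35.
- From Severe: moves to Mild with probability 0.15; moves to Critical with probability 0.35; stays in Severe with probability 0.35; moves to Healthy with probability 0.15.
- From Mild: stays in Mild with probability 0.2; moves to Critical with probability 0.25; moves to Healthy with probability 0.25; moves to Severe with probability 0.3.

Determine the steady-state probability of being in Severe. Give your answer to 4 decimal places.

0.2989

Let the stationary distribution be π with π = πP and π_1 + π_2 + π_3 + π_4 = 1.
π_1 = 0.2·π_1 + 0.2·π_2 + 0.15·π_3 + 0.25·π_4
π_2 = 0.3·π_1 + 0.35·π_2 + 0.35·π_3 + 0.25·π_4
π_3 = 0.3·π_1 + 0.25·π_2 + 0.35·π_3 + 0.3·π_4
Solving with the normalization constraint gives π = (0.1943, 0.3218, 0.2989, 0.1851).
So the stationary probability of Severe is 0.2989.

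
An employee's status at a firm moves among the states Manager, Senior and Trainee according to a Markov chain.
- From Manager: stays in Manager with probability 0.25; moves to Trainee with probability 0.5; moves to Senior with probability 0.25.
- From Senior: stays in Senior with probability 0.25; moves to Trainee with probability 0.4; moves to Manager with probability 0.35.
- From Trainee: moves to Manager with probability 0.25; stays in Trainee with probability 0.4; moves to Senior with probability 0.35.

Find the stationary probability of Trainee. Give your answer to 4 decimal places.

Let the stationary distribution be π with π = πP and π_1 + π_2 + π_3 = 1.
π_1 = 0.25·π_1 + 0.35·π_2 + 0.25·π_3
π_2 = 0.25·π_1 + 0.25·π_2 + 0.35·π_3
Solving with the normalization constraint gives π = (0.2793, 0.2928, 0.4279).
So the stationary probability of Trainee is 0.4279.

0.4279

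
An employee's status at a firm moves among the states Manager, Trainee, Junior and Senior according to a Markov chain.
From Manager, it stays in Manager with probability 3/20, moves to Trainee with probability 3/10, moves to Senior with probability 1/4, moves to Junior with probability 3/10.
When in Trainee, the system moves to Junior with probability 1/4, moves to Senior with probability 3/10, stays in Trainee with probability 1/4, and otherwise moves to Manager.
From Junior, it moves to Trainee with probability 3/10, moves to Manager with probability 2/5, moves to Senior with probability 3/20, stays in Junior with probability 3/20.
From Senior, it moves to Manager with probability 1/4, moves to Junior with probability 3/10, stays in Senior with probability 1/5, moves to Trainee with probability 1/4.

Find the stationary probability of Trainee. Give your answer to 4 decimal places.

Let the stationary distribution be π with π = πP and π_1 + π_2 + π_3 + π_4 = 1.
π_1 = 0.15·π_1 + 0.2·π_2 + 0.4·π_3 + 0.25·π_4
π_2 = 0.3·π_1 + 0.25·π_2 + 0.3·π_3 + 0.25·π_4
π_3 = 0.3·π_1 + 0.25·π_2 + 0.15·π_3 + 0.3·π_4
Solving with the normalization constraint gives π = (0.2487, 0.2749, 0.2489, 0.2275).
So the stationary probability of Trainee is 0.2749.

0.2749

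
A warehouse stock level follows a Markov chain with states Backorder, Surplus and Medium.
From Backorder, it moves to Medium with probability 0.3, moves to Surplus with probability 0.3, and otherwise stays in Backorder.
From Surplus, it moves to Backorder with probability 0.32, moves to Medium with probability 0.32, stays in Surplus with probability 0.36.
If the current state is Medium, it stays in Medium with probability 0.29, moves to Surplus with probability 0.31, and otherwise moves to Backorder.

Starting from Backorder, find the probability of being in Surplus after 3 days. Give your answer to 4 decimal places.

Propagate the distribution vector 3 days from Backorder.
After 0 days: (1.0000, 0.0000, 0.0000)
After 1 day: (0.4000, 0.3000, 0.3000)
After 2 days: (0.3760, 0.3210, 0.3030)
After 3 days: (0.3743, 0.3223, 0.3034)
P(in Surplus after 3 days) = 0.3223

0.3223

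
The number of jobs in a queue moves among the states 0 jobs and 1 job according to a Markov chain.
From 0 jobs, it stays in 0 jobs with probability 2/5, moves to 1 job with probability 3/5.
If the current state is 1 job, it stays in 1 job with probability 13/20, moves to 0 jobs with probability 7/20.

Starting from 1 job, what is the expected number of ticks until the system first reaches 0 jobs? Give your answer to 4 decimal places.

Let t(s) be the expected number of ticks to first reach 0 jobs from state s, with t(0 jobs) = 0. Conditioning on the first tick:
t(1 job) = 1 + 0.65·t(1 job)
Solving: t(1 job) = 2.8571.
Expected ticks from 1 job to 0 jobs: 2.8571.

2.8571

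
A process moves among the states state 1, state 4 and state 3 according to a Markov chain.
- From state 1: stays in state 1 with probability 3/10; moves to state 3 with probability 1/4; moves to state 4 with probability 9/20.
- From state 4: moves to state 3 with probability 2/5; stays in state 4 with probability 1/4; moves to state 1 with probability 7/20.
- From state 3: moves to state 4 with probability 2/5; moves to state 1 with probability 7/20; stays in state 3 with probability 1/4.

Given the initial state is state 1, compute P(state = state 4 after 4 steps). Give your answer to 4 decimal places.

0.3620

Propagate the distribution vector 4 steps from state 1.
After 0 steps: (1.0000, 0.0000, 0.0000)
After 1 step: (0.3000, 0.4500, 0.2500)
After 2 steps: (0.3350, 0.3475, 0.3175)
After 3 steps: (0.3333, 0.3646, 0.3021)
After 4 steps: (0.3333, 0.3620, 0.3047)
P(in state 4 after 4 steps) = 0.3620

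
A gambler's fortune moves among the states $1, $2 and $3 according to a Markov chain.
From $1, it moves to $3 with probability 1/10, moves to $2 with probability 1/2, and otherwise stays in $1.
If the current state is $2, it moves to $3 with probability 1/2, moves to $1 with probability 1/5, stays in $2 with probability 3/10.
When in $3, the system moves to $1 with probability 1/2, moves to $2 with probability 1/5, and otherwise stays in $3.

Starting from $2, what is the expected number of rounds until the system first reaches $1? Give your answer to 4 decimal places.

3.0769

Let t(s) be the expected number of rounds to first reach $1 from state s, with t($1) = 0. Conditioning on the first round:
t($2) = 1 + 0.3·t($2) + 0.5·t($3)
t($3) = 1 + 0.2·t($2) + 0.3·t($3)
Solving: t($2) = 3.0769, t($3) = 2.3077.
Expected rounds from $2 to $1: 3.0769.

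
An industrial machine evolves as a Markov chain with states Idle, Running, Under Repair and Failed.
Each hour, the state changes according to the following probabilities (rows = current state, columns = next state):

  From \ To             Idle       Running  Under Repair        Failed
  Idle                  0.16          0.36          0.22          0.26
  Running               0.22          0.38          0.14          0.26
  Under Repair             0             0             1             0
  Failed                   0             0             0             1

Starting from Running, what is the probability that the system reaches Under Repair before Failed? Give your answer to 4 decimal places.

Let h(s) be the probability of absorption at Under Repair starting from transient state s. Then h(Under Repair) = 1 and h(Failed) = 0. By first-step analysis:
h(Idle) = 0.16·h(Idle) + 0.36·h(Running) + 0.22·1 + 0.26·0
h(Running) = 0.22·h(Idle) + 0.38·h(Running) + 0.14·1 + 0.26·0
Solving: h(Idle) = 0.4230, h(Running) = 0.3759.
Starting from Running, the probability is 0.3759.

0.3759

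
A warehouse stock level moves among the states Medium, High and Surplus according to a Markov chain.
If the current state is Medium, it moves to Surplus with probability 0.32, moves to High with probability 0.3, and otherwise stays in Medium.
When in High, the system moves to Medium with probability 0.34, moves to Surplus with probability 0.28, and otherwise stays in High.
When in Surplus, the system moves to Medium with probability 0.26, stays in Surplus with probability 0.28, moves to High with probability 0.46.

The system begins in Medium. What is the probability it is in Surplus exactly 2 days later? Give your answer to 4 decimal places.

Sum over the intermediate state after 1 day:
P = P(Medium→Medium)·P(Medium→Surplus) + P(Medium→High)·P(High→Surplus) + P(Medium→Surplus)·P(Surplus→Surplus)
  = 0.38×0.32 + 0.3×0.28 + 0.32×0.28
  = 0.1216 + 0.0840 + 0.0896 = 0.2952

0.2952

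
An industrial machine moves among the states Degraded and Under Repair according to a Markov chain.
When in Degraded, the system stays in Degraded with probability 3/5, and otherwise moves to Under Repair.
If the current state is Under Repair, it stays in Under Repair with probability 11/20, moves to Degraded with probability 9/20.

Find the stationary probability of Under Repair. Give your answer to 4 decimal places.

Let the stationary distribution be π with π = πP and π_1 + π_2 = 1.
π_1 = 0.6·π_1 + 0.45·π_2
Solving with the normalization constraint gives π = (0.5294, 0.4706).
So the stationary probability of Under Repair is 0.4706.

0.4706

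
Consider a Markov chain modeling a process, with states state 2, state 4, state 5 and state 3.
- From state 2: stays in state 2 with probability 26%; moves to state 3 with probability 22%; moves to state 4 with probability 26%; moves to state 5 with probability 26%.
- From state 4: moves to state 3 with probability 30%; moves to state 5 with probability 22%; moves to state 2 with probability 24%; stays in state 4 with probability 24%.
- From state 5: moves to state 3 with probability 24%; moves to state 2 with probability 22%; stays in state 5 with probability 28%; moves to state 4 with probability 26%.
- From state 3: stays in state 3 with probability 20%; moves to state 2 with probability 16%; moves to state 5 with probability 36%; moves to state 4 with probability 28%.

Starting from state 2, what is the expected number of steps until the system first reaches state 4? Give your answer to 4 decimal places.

Let t(s) be the expected number of steps to first reach state 4 from state s, with t(state 4) = 0. Conditioning on the first step:
t(state 2) = 1 + 0.26·t(state 2) + 0.26·t(state 5) + 0.22·t(state 3)
t(state 5) = 1 + 0.22·t(state 2) + 0.28·t(state 5) + 0.24·t(state 3)
t(state 3) = 1 + 0.16·t(state 2) + 0.36·t(state 5) + 0.2·t(state 3)
Solving: t(state 2) = 3.7818, t(state 5) = 3.7803, t(state 3) = 3.7075.
Expected steps from state 2 to state 4: 3.7818.

3.7818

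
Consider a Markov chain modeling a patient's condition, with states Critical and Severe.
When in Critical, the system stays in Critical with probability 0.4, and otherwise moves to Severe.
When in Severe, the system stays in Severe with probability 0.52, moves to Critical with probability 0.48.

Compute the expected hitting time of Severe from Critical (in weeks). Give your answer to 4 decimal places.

Let t(s) be the expected number of weeks to first reach Severe from state s, with t(Severe) = 0. Conditioning on the first week:
t(Critical) = 1 + 0.4·t(Critical)
Solving: t(Critical) = 1.6667.
Expected weeks from Critical to Severe: 1.6667.

1.6667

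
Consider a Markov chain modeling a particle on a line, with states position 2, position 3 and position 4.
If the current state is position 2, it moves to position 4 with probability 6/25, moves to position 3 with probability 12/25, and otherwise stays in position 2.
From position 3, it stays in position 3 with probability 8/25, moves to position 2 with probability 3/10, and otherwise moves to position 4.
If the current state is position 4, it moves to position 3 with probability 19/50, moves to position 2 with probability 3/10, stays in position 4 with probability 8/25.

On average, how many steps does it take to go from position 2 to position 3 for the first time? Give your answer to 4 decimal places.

Let t(s) be the expected number of steps to first reach position 3 from state s, with t(position 3) = 0. Conditioning on the first step:
t(position 2) = 1 + 0.28·t(position 2) + 0.24·t(position 4)
t(position 4) = 1 + 0.3·t(position 2) + 0.32·t(position 4)
Solving: t(position 2) = 2.2031, t(position 4) = 2.4425.
Expected steps from position 2 to position 3: 2.2031.

2.2031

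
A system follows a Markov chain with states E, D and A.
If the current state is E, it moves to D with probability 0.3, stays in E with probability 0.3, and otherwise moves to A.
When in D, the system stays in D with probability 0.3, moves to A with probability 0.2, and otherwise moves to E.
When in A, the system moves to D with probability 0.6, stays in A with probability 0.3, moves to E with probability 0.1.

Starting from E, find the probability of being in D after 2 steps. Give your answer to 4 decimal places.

0.4200

Sum over the intermediate state after 1 step:
P = P(E→E)·P(E→D) + P(E→D)·P(D→D) + P(E→A)·P(A→D)
  = 0.3×0.3 + 0.3×0.3 + 0.4×0.6
  = 0.0900 + 0.0900 + 0.2400 = 0.4200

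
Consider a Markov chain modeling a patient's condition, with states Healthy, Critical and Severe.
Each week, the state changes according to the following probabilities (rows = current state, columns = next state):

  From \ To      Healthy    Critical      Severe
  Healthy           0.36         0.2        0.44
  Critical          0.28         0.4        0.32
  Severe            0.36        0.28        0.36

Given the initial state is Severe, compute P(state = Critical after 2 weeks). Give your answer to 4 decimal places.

Sum over the intermediate state after 1 week:
P = P(Severe→Healthy)·P(Healthy→Critical) + P(Severe→Critical)·P(Critical→Critical) + P(Severe→Severe)·P(Severe→Critical)
  = 0.36×0.2 + 0.28×0.4 + 0.36×0.28
  = 0.0720 + 0.1120 + 0.1008 = 0.2848

0.2848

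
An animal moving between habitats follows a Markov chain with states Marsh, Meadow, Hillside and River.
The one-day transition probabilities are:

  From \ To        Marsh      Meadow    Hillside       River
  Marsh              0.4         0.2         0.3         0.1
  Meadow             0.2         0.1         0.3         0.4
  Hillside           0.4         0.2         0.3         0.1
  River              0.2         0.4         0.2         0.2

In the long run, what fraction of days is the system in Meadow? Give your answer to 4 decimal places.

0.2151

Let the stationary distribution be π with π = πP and π_1 + π_2 + π_3 + π_4 = 1.
π_1 = 0.4·π_1 + 0.2·π_2 + 0.4·π_3 + 0.2·π_4
π_2 = 0.2·π_1 + 0.1·π_2 + 0.2·π_3 + 0.4·π_4
π_3 = 0.3·π_1 + 0.3·π_2 + 0.3·π_3 + 0.2·π_4
Solving with the normalization constraint gives π = (0.3204, 0.2151, 0.2817, 0.1828).
So the stationary probability of Meadow is 0.2151.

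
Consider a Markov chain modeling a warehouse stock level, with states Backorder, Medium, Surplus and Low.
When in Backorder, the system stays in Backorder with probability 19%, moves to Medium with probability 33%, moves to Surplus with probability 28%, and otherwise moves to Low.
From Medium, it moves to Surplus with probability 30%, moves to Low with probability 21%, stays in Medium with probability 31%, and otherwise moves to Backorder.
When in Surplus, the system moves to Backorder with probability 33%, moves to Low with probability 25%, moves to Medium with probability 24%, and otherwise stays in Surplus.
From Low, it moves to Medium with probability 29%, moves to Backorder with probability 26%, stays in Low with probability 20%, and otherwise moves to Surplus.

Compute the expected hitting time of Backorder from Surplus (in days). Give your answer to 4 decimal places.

3.6562

Let t(s) be the expected number of days to first reach Backorder from state s, with t(Backorder) = 0. Conditioning on the first day:
t(Medium) = 1 + 0.31·t(Medium) + 0.3·t(Surplus) + 0.21·t(Low)
t(Surplus) = 1 + 0.24·t(Medium) + 0.18·t(Surplus) + 0.25·t(Low)
t(Low) = 1 + 0.29·t(Medium) + 0.25·t(Surplus) + 0.2·t(Low)
Solving: t(Medium) = 4.2343, t(Surplus) = 3.6562, t(Low) = 3.9275.
Expected days from Surplus to Backorder: 3.6562.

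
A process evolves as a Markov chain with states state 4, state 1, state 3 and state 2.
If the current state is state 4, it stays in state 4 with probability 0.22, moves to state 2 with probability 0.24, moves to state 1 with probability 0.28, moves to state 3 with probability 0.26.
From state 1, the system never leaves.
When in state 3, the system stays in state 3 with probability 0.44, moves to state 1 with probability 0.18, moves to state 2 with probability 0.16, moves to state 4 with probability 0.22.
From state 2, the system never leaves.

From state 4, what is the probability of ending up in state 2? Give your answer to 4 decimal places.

Let h(s) be the probability of absorption at state 2 starting from transient state s. Then h(state 2) = 1 and h(state 1) = 0. By first-step analysis:
h(state 4) = 0.22·h(state 4) + 0.28·0 + 0.26·h(state 3) + 0.24·1
h(state 3) = 0.22·h(state 4) + 0.18·0 + 0.44·h(state 3) + 0.16·1
Solving: h(state 4) = 0.4636, h(state 3) = 0.4679.
Starting from state 4, the probability is 0.4636.

0.4636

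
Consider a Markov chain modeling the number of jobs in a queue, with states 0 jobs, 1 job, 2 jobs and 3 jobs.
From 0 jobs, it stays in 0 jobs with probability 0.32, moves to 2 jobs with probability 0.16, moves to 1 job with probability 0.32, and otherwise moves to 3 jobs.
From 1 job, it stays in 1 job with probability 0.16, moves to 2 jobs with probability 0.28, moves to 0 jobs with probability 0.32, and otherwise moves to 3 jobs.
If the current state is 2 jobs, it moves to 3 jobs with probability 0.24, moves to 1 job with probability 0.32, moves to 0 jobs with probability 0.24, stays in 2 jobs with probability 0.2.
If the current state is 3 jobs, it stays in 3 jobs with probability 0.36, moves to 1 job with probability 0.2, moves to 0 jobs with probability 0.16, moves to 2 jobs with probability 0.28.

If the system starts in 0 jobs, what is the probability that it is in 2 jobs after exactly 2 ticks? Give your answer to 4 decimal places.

Propagate the distribution vector 2 ticks from 0 jobs.
After 0 ticks: (1.0000, 0.0000, 0.0000, 0.0000)
After 1 tick: (0.3200, 0.3200, 0.1600, 0.2000)
After 2 ticks: (0.2752, 0.2448, 0.2288, 0.2512)
P(in 2 jobs after 2 ticks) = 0.2288

0.2288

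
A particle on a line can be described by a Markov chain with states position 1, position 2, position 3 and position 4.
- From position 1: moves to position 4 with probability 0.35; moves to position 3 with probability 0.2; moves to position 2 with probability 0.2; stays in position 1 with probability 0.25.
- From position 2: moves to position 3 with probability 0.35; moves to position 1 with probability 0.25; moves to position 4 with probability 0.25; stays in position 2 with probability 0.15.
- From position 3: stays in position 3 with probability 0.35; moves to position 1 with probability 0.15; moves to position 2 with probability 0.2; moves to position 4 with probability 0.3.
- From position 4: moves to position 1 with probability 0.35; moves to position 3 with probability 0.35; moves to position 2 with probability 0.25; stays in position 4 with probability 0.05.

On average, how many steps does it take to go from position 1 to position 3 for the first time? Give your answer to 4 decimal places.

3.7254

Let t(s) be the expected number of steps to first reach position 3 from state s, with t(position 3) = 0. Conditioning on the first step:
t(position 1) = 1 + 0.25·t(position 1) + 0.2·t(position 2) + 0.35·t(position 4)
t(position 2) = 1 + 0.25·t(position 1) + 0.15·t(position 2) + 0.25·t(position 4)
t(position 4) = 1 + 0.35·t(position 1) + 0.25·t(position 2) + 0.05·t(position 4)
Solving: t(position 1) = 3.7254, t(position 2) = 3.2359, t(position 4) = 3.2767.
Expected steps from position 1 to position 3: 3.7254.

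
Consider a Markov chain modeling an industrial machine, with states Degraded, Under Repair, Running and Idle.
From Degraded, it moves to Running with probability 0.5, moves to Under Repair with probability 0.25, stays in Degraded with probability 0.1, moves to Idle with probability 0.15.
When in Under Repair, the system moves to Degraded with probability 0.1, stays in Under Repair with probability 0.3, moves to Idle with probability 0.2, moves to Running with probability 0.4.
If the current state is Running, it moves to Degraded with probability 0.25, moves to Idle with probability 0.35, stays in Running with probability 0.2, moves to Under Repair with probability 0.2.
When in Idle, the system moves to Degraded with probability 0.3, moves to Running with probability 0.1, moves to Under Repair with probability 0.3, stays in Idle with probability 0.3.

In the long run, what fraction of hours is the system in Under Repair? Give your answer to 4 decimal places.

0.2618

Let the stationary distribution be π with π = πP and π_1 + π_2 + π_3 + π_4 = 1.
π_1 = 0.1·π_1 + 0.1·π_2 + 0.25·π_3 + 0.3·π_4
π_2 = 0.25·π_1 + 0.3·π_2 + 0.2·π_3 + 0.3·π_4
π_3 = 0.5·π_1 + 0.4·π_2 + 0.2·π_3 + 0.1·π_4
Solving with the normalization constraint gives π = (0.1945, 0.2618, 0.2848, 0.2589).
So the stationary probability of Under Repair is 0.2618.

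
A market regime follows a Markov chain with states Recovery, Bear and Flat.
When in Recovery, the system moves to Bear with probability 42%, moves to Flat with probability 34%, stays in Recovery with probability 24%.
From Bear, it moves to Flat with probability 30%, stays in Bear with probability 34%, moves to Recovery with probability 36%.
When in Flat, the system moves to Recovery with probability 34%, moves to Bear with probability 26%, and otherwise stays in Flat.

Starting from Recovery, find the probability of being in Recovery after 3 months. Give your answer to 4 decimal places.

0.3142

Propagate the distribution vector 3 months from Recovery.
After 0 months: (1.0000, 0.0000, 0.0000)
After 1 month: (0.2400, 0.4200, 0.3400)
After 2 months: (0.3244, 0.3320, 0.3436)
After 3 months: (0.3142, 0.3385, 0.3473)
P(in Recovery after 3 months) = 0.3142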